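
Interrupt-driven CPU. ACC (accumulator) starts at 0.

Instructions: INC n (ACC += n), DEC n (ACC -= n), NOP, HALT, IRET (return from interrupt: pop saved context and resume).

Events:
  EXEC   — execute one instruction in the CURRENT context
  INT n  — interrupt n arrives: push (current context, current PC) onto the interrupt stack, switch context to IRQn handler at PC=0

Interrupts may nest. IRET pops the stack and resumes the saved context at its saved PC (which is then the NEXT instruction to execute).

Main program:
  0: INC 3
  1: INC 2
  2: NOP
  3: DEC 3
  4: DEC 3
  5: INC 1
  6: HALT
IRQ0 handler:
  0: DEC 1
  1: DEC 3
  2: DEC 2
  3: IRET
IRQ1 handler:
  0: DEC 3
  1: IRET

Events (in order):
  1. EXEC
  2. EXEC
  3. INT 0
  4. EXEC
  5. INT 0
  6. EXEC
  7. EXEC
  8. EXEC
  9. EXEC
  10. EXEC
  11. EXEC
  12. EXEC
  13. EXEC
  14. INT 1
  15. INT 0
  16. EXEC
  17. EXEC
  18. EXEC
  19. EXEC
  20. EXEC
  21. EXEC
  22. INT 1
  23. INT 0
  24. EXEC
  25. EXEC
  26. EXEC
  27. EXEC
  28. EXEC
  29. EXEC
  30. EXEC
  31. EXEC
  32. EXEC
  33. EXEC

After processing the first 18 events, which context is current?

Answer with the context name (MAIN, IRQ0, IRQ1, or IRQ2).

Answer: IRQ0

Derivation:
Event 1 (EXEC): [MAIN] PC=0: INC 3 -> ACC=3
Event 2 (EXEC): [MAIN] PC=1: INC 2 -> ACC=5
Event 3 (INT 0): INT 0 arrives: push (MAIN, PC=2), enter IRQ0 at PC=0 (depth now 1)
Event 4 (EXEC): [IRQ0] PC=0: DEC 1 -> ACC=4
Event 5 (INT 0): INT 0 arrives: push (IRQ0, PC=1), enter IRQ0 at PC=0 (depth now 2)
Event 6 (EXEC): [IRQ0] PC=0: DEC 1 -> ACC=3
Event 7 (EXEC): [IRQ0] PC=1: DEC 3 -> ACC=0
Event 8 (EXEC): [IRQ0] PC=2: DEC 2 -> ACC=-2
Event 9 (EXEC): [IRQ0] PC=3: IRET -> resume IRQ0 at PC=1 (depth now 1)
Event 10 (EXEC): [IRQ0] PC=1: DEC 3 -> ACC=-5
Event 11 (EXEC): [IRQ0] PC=2: DEC 2 -> ACC=-7
Event 12 (EXEC): [IRQ0] PC=3: IRET -> resume MAIN at PC=2 (depth now 0)
Event 13 (EXEC): [MAIN] PC=2: NOP
Event 14 (INT 1): INT 1 arrives: push (MAIN, PC=3), enter IRQ1 at PC=0 (depth now 1)
Event 15 (INT 0): INT 0 arrives: push (IRQ1, PC=0), enter IRQ0 at PC=0 (depth now 2)
Event 16 (EXEC): [IRQ0] PC=0: DEC 1 -> ACC=-8
Event 17 (EXEC): [IRQ0] PC=1: DEC 3 -> ACC=-11
Event 18 (EXEC): [IRQ0] PC=2: DEC 2 -> ACC=-13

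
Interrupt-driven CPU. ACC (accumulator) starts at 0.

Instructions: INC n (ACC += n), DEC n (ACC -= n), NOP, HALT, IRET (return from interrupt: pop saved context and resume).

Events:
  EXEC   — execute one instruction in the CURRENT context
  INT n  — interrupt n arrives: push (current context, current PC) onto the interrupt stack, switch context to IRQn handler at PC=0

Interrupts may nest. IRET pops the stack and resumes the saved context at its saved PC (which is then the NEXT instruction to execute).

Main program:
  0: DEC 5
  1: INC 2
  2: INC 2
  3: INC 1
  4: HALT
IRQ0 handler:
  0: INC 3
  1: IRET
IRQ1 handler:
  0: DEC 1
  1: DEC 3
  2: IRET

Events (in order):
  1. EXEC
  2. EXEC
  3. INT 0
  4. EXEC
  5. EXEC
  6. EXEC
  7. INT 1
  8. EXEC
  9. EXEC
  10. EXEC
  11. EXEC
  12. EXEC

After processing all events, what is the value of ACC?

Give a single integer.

Answer: -1

Derivation:
Event 1 (EXEC): [MAIN] PC=0: DEC 5 -> ACC=-5
Event 2 (EXEC): [MAIN] PC=1: INC 2 -> ACC=-3
Event 3 (INT 0): INT 0 arrives: push (MAIN, PC=2), enter IRQ0 at PC=0 (depth now 1)
Event 4 (EXEC): [IRQ0] PC=0: INC 3 -> ACC=0
Event 5 (EXEC): [IRQ0] PC=1: IRET -> resume MAIN at PC=2 (depth now 0)
Event 6 (EXEC): [MAIN] PC=2: INC 2 -> ACC=2
Event 7 (INT 1): INT 1 arrives: push (MAIN, PC=3), enter IRQ1 at PC=0 (depth now 1)
Event 8 (EXEC): [IRQ1] PC=0: DEC 1 -> ACC=1
Event 9 (EXEC): [IRQ1] PC=1: DEC 3 -> ACC=-2
Event 10 (EXEC): [IRQ1] PC=2: IRET -> resume MAIN at PC=3 (depth now 0)
Event 11 (EXEC): [MAIN] PC=3: INC 1 -> ACC=-1
Event 12 (EXEC): [MAIN] PC=4: HALT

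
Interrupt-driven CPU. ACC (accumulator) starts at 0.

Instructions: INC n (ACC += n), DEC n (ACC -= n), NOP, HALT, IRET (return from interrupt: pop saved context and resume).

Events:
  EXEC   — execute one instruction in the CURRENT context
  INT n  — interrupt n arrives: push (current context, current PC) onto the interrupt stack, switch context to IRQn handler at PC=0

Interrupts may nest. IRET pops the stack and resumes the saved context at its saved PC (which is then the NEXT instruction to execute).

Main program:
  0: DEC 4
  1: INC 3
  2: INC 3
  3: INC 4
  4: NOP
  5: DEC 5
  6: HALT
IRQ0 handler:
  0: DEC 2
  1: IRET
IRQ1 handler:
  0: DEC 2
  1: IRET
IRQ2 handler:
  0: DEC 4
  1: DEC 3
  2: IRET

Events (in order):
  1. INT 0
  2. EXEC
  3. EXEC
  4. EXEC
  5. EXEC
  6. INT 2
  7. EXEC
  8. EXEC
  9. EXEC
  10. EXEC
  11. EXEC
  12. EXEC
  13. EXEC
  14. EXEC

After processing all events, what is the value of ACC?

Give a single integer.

Answer: -8

Derivation:
Event 1 (INT 0): INT 0 arrives: push (MAIN, PC=0), enter IRQ0 at PC=0 (depth now 1)
Event 2 (EXEC): [IRQ0] PC=0: DEC 2 -> ACC=-2
Event 3 (EXEC): [IRQ0] PC=1: IRET -> resume MAIN at PC=0 (depth now 0)
Event 4 (EXEC): [MAIN] PC=0: DEC 4 -> ACC=-6
Event 5 (EXEC): [MAIN] PC=1: INC 3 -> ACC=-3
Event 6 (INT 2): INT 2 arrives: push (MAIN, PC=2), enter IRQ2 at PC=0 (depth now 1)
Event 7 (EXEC): [IRQ2] PC=0: DEC 4 -> ACC=-7
Event 8 (EXEC): [IRQ2] PC=1: DEC 3 -> ACC=-10
Event 9 (EXEC): [IRQ2] PC=2: IRET -> resume MAIN at PC=2 (depth now 0)
Event 10 (EXEC): [MAIN] PC=2: INC 3 -> ACC=-7
Event 11 (EXEC): [MAIN] PC=3: INC 4 -> ACC=-3
Event 12 (EXEC): [MAIN] PC=4: NOP
Event 13 (EXEC): [MAIN] PC=5: DEC 5 -> ACC=-8
Event 14 (EXEC): [MAIN] PC=6: HALT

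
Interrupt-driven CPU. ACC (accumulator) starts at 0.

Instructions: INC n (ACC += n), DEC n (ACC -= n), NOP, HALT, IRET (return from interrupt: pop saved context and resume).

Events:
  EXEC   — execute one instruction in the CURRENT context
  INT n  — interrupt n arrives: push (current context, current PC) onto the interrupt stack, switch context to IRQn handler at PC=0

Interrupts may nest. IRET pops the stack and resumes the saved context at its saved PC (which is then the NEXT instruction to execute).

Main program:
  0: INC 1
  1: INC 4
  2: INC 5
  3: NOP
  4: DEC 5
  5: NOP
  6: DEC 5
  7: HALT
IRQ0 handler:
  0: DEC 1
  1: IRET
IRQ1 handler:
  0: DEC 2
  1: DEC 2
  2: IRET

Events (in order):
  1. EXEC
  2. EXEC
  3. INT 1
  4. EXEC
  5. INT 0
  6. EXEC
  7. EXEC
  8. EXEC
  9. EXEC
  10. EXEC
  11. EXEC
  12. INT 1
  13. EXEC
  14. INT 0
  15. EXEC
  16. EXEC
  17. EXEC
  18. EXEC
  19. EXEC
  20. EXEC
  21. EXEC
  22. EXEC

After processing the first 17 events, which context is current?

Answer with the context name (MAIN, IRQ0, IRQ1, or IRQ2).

Answer: IRQ1

Derivation:
Event 1 (EXEC): [MAIN] PC=0: INC 1 -> ACC=1
Event 2 (EXEC): [MAIN] PC=1: INC 4 -> ACC=5
Event 3 (INT 1): INT 1 arrives: push (MAIN, PC=2), enter IRQ1 at PC=0 (depth now 1)
Event 4 (EXEC): [IRQ1] PC=0: DEC 2 -> ACC=3
Event 5 (INT 0): INT 0 arrives: push (IRQ1, PC=1), enter IRQ0 at PC=0 (depth now 2)
Event 6 (EXEC): [IRQ0] PC=0: DEC 1 -> ACC=2
Event 7 (EXEC): [IRQ0] PC=1: IRET -> resume IRQ1 at PC=1 (depth now 1)
Event 8 (EXEC): [IRQ1] PC=1: DEC 2 -> ACC=0
Event 9 (EXEC): [IRQ1] PC=2: IRET -> resume MAIN at PC=2 (depth now 0)
Event 10 (EXEC): [MAIN] PC=2: INC 5 -> ACC=5
Event 11 (EXEC): [MAIN] PC=3: NOP
Event 12 (INT 1): INT 1 arrives: push (MAIN, PC=4), enter IRQ1 at PC=0 (depth now 1)
Event 13 (EXEC): [IRQ1] PC=0: DEC 2 -> ACC=3
Event 14 (INT 0): INT 0 arrives: push (IRQ1, PC=1), enter IRQ0 at PC=0 (depth now 2)
Event 15 (EXEC): [IRQ0] PC=0: DEC 1 -> ACC=2
Event 16 (EXEC): [IRQ0] PC=1: IRET -> resume IRQ1 at PC=1 (depth now 1)
Event 17 (EXEC): [IRQ1] PC=1: DEC 2 -> ACC=0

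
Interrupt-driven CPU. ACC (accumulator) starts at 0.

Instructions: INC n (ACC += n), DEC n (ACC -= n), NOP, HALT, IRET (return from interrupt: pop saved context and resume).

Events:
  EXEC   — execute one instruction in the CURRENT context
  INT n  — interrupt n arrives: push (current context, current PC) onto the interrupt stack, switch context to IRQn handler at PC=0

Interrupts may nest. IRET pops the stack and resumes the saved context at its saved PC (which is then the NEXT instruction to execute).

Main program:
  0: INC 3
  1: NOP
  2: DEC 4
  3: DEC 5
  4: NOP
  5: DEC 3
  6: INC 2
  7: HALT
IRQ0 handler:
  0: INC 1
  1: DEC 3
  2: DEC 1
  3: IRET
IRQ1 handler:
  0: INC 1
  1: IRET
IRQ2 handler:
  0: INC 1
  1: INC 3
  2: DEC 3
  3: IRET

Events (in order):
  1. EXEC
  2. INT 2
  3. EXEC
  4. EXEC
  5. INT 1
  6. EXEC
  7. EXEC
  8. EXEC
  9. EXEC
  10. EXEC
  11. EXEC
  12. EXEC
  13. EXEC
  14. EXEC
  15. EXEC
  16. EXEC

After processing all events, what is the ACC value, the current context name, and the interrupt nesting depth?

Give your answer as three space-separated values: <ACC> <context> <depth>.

Event 1 (EXEC): [MAIN] PC=0: INC 3 -> ACC=3
Event 2 (INT 2): INT 2 arrives: push (MAIN, PC=1), enter IRQ2 at PC=0 (depth now 1)
Event 3 (EXEC): [IRQ2] PC=0: INC 1 -> ACC=4
Event 4 (EXEC): [IRQ2] PC=1: INC 3 -> ACC=7
Event 5 (INT 1): INT 1 arrives: push (IRQ2, PC=2), enter IRQ1 at PC=0 (depth now 2)
Event 6 (EXEC): [IRQ1] PC=0: INC 1 -> ACC=8
Event 7 (EXEC): [IRQ1] PC=1: IRET -> resume IRQ2 at PC=2 (depth now 1)
Event 8 (EXEC): [IRQ2] PC=2: DEC 3 -> ACC=5
Event 9 (EXEC): [IRQ2] PC=3: IRET -> resume MAIN at PC=1 (depth now 0)
Event 10 (EXEC): [MAIN] PC=1: NOP
Event 11 (EXEC): [MAIN] PC=2: DEC 4 -> ACC=1
Event 12 (EXEC): [MAIN] PC=3: DEC 5 -> ACC=-4
Event 13 (EXEC): [MAIN] PC=4: NOP
Event 14 (EXEC): [MAIN] PC=5: DEC 3 -> ACC=-7
Event 15 (EXEC): [MAIN] PC=6: INC 2 -> ACC=-5
Event 16 (EXEC): [MAIN] PC=7: HALT

Answer: -5 MAIN 0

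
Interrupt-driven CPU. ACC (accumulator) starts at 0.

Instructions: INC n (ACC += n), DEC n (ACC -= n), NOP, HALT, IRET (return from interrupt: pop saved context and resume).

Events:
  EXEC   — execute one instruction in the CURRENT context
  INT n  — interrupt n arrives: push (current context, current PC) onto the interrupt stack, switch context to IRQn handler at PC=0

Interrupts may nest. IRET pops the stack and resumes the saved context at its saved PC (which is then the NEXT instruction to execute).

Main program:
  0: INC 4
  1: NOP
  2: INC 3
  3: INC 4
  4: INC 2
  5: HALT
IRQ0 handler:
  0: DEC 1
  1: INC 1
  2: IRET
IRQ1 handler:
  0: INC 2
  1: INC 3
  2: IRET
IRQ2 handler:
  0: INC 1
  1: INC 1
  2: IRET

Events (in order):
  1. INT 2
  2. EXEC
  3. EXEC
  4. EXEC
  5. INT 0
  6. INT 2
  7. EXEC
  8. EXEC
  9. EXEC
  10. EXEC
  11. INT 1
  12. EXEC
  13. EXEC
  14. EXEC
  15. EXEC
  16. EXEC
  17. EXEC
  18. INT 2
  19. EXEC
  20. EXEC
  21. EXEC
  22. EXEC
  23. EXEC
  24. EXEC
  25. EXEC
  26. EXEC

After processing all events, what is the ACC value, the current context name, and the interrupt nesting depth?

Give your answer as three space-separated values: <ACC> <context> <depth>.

Event 1 (INT 2): INT 2 arrives: push (MAIN, PC=0), enter IRQ2 at PC=0 (depth now 1)
Event 2 (EXEC): [IRQ2] PC=0: INC 1 -> ACC=1
Event 3 (EXEC): [IRQ2] PC=1: INC 1 -> ACC=2
Event 4 (EXEC): [IRQ2] PC=2: IRET -> resume MAIN at PC=0 (depth now 0)
Event 5 (INT 0): INT 0 arrives: push (MAIN, PC=0), enter IRQ0 at PC=0 (depth now 1)
Event 6 (INT 2): INT 2 arrives: push (IRQ0, PC=0), enter IRQ2 at PC=0 (depth now 2)
Event 7 (EXEC): [IRQ2] PC=0: INC 1 -> ACC=3
Event 8 (EXEC): [IRQ2] PC=1: INC 1 -> ACC=4
Event 9 (EXEC): [IRQ2] PC=2: IRET -> resume IRQ0 at PC=0 (depth now 1)
Event 10 (EXEC): [IRQ0] PC=0: DEC 1 -> ACC=3
Event 11 (INT 1): INT 1 arrives: push (IRQ0, PC=1), enter IRQ1 at PC=0 (depth now 2)
Event 12 (EXEC): [IRQ1] PC=0: INC 2 -> ACC=5
Event 13 (EXEC): [IRQ1] PC=1: INC 3 -> ACC=8
Event 14 (EXEC): [IRQ1] PC=2: IRET -> resume IRQ0 at PC=1 (depth now 1)
Event 15 (EXEC): [IRQ0] PC=1: INC 1 -> ACC=9
Event 16 (EXEC): [IRQ0] PC=2: IRET -> resume MAIN at PC=0 (depth now 0)
Event 17 (EXEC): [MAIN] PC=0: INC 4 -> ACC=13
Event 18 (INT 2): INT 2 arrives: push (MAIN, PC=1), enter IRQ2 at PC=0 (depth now 1)
Event 19 (EXEC): [IRQ2] PC=0: INC 1 -> ACC=14
Event 20 (EXEC): [IRQ2] PC=1: INC 1 -> ACC=15
Event 21 (EXEC): [IRQ2] PC=2: IRET -> resume MAIN at PC=1 (depth now 0)
Event 22 (EXEC): [MAIN] PC=1: NOP
Event 23 (EXEC): [MAIN] PC=2: INC 3 -> ACC=18
Event 24 (EXEC): [MAIN] PC=3: INC 4 -> ACC=22
Event 25 (EXEC): [MAIN] PC=4: INC 2 -> ACC=24
Event 26 (EXEC): [MAIN] PC=5: HALT

Answer: 24 MAIN 0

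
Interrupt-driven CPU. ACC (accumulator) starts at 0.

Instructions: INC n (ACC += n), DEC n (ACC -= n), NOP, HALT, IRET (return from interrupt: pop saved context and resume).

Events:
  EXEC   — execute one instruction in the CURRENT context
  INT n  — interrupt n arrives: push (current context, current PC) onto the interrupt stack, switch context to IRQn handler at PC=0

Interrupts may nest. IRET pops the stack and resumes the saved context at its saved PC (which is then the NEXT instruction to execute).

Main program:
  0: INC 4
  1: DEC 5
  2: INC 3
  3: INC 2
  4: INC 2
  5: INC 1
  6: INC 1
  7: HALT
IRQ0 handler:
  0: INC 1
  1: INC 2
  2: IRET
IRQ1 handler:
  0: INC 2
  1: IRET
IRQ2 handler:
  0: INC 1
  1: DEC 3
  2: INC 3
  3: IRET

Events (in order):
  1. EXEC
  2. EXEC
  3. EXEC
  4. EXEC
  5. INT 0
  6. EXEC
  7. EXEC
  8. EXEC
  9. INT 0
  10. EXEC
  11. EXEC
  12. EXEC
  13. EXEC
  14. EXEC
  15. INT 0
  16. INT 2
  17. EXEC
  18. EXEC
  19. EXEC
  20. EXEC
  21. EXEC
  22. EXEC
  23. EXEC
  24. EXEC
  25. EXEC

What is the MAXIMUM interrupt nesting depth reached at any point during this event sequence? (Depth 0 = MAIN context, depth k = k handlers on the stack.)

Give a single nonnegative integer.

Event 1 (EXEC): [MAIN] PC=0: INC 4 -> ACC=4 [depth=0]
Event 2 (EXEC): [MAIN] PC=1: DEC 5 -> ACC=-1 [depth=0]
Event 3 (EXEC): [MAIN] PC=2: INC 3 -> ACC=2 [depth=0]
Event 4 (EXEC): [MAIN] PC=3: INC 2 -> ACC=4 [depth=0]
Event 5 (INT 0): INT 0 arrives: push (MAIN, PC=4), enter IRQ0 at PC=0 (depth now 1) [depth=1]
Event 6 (EXEC): [IRQ0] PC=0: INC 1 -> ACC=5 [depth=1]
Event 7 (EXEC): [IRQ0] PC=1: INC 2 -> ACC=7 [depth=1]
Event 8 (EXEC): [IRQ0] PC=2: IRET -> resume MAIN at PC=4 (depth now 0) [depth=0]
Event 9 (INT 0): INT 0 arrives: push (MAIN, PC=4), enter IRQ0 at PC=0 (depth now 1) [depth=1]
Event 10 (EXEC): [IRQ0] PC=0: INC 1 -> ACC=8 [depth=1]
Event 11 (EXEC): [IRQ0] PC=1: INC 2 -> ACC=10 [depth=1]
Event 12 (EXEC): [IRQ0] PC=2: IRET -> resume MAIN at PC=4 (depth now 0) [depth=0]
Event 13 (EXEC): [MAIN] PC=4: INC 2 -> ACC=12 [depth=0]
Event 14 (EXEC): [MAIN] PC=5: INC 1 -> ACC=13 [depth=0]
Event 15 (INT 0): INT 0 arrives: push (MAIN, PC=6), enter IRQ0 at PC=0 (depth now 1) [depth=1]
Event 16 (INT 2): INT 2 arrives: push (IRQ0, PC=0), enter IRQ2 at PC=0 (depth now 2) [depth=2]
Event 17 (EXEC): [IRQ2] PC=0: INC 1 -> ACC=14 [depth=2]
Event 18 (EXEC): [IRQ2] PC=1: DEC 3 -> ACC=11 [depth=2]
Event 19 (EXEC): [IRQ2] PC=2: INC 3 -> ACC=14 [depth=2]
Event 20 (EXEC): [IRQ2] PC=3: IRET -> resume IRQ0 at PC=0 (depth now 1) [depth=1]
Event 21 (EXEC): [IRQ0] PC=0: INC 1 -> ACC=15 [depth=1]
Event 22 (EXEC): [IRQ0] PC=1: INC 2 -> ACC=17 [depth=1]
Event 23 (EXEC): [IRQ0] PC=2: IRET -> resume MAIN at PC=6 (depth now 0) [depth=0]
Event 24 (EXEC): [MAIN] PC=6: INC 1 -> ACC=18 [depth=0]
Event 25 (EXEC): [MAIN] PC=7: HALT [depth=0]
Max depth observed: 2

Answer: 2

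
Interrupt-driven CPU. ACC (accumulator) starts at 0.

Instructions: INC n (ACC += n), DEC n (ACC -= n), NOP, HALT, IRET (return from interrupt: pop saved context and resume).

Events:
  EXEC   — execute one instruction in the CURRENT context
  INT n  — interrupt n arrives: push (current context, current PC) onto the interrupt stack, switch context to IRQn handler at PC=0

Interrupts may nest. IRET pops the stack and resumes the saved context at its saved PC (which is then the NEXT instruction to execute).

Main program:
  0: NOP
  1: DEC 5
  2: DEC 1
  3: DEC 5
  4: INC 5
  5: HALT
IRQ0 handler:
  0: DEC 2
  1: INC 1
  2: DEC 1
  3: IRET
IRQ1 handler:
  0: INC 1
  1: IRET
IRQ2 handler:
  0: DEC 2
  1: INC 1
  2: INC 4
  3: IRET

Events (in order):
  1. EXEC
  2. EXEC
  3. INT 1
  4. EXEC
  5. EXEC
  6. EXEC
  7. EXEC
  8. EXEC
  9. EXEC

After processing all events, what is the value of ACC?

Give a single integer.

Answer: -5

Derivation:
Event 1 (EXEC): [MAIN] PC=0: NOP
Event 2 (EXEC): [MAIN] PC=1: DEC 5 -> ACC=-5
Event 3 (INT 1): INT 1 arrives: push (MAIN, PC=2), enter IRQ1 at PC=0 (depth now 1)
Event 4 (EXEC): [IRQ1] PC=0: INC 1 -> ACC=-4
Event 5 (EXEC): [IRQ1] PC=1: IRET -> resume MAIN at PC=2 (depth now 0)
Event 6 (EXEC): [MAIN] PC=2: DEC 1 -> ACC=-5
Event 7 (EXEC): [MAIN] PC=3: DEC 5 -> ACC=-10
Event 8 (EXEC): [MAIN] PC=4: INC 5 -> ACC=-5
Event 9 (EXEC): [MAIN] PC=5: HALT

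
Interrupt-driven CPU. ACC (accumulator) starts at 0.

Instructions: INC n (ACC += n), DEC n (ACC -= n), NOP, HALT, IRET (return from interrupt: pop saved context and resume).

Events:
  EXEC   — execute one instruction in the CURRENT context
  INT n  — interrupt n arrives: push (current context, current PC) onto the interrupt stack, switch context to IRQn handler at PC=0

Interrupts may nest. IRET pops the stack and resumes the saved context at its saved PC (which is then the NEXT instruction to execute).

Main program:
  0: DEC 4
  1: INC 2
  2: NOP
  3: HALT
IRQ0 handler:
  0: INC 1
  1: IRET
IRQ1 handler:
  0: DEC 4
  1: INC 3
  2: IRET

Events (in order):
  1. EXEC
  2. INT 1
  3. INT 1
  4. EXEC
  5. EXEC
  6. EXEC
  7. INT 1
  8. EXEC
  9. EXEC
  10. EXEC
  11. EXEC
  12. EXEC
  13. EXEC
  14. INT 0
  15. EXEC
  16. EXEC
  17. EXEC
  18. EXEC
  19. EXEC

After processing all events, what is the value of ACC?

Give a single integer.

Answer: -4

Derivation:
Event 1 (EXEC): [MAIN] PC=0: DEC 4 -> ACC=-4
Event 2 (INT 1): INT 1 arrives: push (MAIN, PC=1), enter IRQ1 at PC=0 (depth now 1)
Event 3 (INT 1): INT 1 arrives: push (IRQ1, PC=0), enter IRQ1 at PC=0 (depth now 2)
Event 4 (EXEC): [IRQ1] PC=0: DEC 4 -> ACC=-8
Event 5 (EXEC): [IRQ1] PC=1: INC 3 -> ACC=-5
Event 6 (EXEC): [IRQ1] PC=2: IRET -> resume IRQ1 at PC=0 (depth now 1)
Event 7 (INT 1): INT 1 arrives: push (IRQ1, PC=0), enter IRQ1 at PC=0 (depth now 2)
Event 8 (EXEC): [IRQ1] PC=0: DEC 4 -> ACC=-9
Event 9 (EXEC): [IRQ1] PC=1: INC 3 -> ACC=-6
Event 10 (EXEC): [IRQ1] PC=2: IRET -> resume IRQ1 at PC=0 (depth now 1)
Event 11 (EXEC): [IRQ1] PC=0: DEC 4 -> ACC=-10
Event 12 (EXEC): [IRQ1] PC=1: INC 3 -> ACC=-7
Event 13 (EXEC): [IRQ1] PC=2: IRET -> resume MAIN at PC=1 (depth now 0)
Event 14 (INT 0): INT 0 arrives: push (MAIN, PC=1), enter IRQ0 at PC=0 (depth now 1)
Event 15 (EXEC): [IRQ0] PC=0: INC 1 -> ACC=-6
Event 16 (EXEC): [IRQ0] PC=1: IRET -> resume MAIN at PC=1 (depth now 0)
Event 17 (EXEC): [MAIN] PC=1: INC 2 -> ACC=-4
Event 18 (EXEC): [MAIN] PC=2: NOP
Event 19 (EXEC): [MAIN] PC=3: HALT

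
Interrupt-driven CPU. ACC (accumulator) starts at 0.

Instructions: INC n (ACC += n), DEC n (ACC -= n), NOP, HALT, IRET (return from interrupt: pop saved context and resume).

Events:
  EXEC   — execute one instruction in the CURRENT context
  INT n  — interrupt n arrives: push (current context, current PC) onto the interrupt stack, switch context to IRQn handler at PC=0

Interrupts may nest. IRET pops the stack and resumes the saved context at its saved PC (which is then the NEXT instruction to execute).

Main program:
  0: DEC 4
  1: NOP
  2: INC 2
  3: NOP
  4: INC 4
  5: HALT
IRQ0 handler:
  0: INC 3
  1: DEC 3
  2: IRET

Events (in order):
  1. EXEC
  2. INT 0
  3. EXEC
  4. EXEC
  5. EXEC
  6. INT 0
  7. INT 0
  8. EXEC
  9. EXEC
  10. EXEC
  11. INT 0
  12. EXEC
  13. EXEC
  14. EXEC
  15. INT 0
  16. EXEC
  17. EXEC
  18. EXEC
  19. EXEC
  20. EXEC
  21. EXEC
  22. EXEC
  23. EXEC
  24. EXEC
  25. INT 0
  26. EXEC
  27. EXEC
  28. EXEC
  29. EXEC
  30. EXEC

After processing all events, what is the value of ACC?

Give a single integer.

Answer: 2

Derivation:
Event 1 (EXEC): [MAIN] PC=0: DEC 4 -> ACC=-4
Event 2 (INT 0): INT 0 arrives: push (MAIN, PC=1), enter IRQ0 at PC=0 (depth now 1)
Event 3 (EXEC): [IRQ0] PC=0: INC 3 -> ACC=-1
Event 4 (EXEC): [IRQ0] PC=1: DEC 3 -> ACC=-4
Event 5 (EXEC): [IRQ0] PC=2: IRET -> resume MAIN at PC=1 (depth now 0)
Event 6 (INT 0): INT 0 arrives: push (MAIN, PC=1), enter IRQ0 at PC=0 (depth now 1)
Event 7 (INT 0): INT 0 arrives: push (IRQ0, PC=0), enter IRQ0 at PC=0 (depth now 2)
Event 8 (EXEC): [IRQ0] PC=0: INC 3 -> ACC=-1
Event 9 (EXEC): [IRQ0] PC=1: DEC 3 -> ACC=-4
Event 10 (EXEC): [IRQ0] PC=2: IRET -> resume IRQ0 at PC=0 (depth now 1)
Event 11 (INT 0): INT 0 arrives: push (IRQ0, PC=0), enter IRQ0 at PC=0 (depth now 2)
Event 12 (EXEC): [IRQ0] PC=0: INC 3 -> ACC=-1
Event 13 (EXEC): [IRQ0] PC=1: DEC 3 -> ACC=-4
Event 14 (EXEC): [IRQ0] PC=2: IRET -> resume IRQ0 at PC=0 (depth now 1)
Event 15 (INT 0): INT 0 arrives: push (IRQ0, PC=0), enter IRQ0 at PC=0 (depth now 2)
Event 16 (EXEC): [IRQ0] PC=0: INC 3 -> ACC=-1
Event 17 (EXEC): [IRQ0] PC=1: DEC 3 -> ACC=-4
Event 18 (EXEC): [IRQ0] PC=2: IRET -> resume IRQ0 at PC=0 (depth now 1)
Event 19 (EXEC): [IRQ0] PC=0: INC 3 -> ACC=-1
Event 20 (EXEC): [IRQ0] PC=1: DEC 3 -> ACC=-4
Event 21 (EXEC): [IRQ0] PC=2: IRET -> resume MAIN at PC=1 (depth now 0)
Event 22 (EXEC): [MAIN] PC=1: NOP
Event 23 (EXEC): [MAIN] PC=2: INC 2 -> ACC=-2
Event 24 (EXEC): [MAIN] PC=3: NOP
Event 25 (INT 0): INT 0 arrives: push (MAIN, PC=4), enter IRQ0 at PC=0 (depth now 1)
Event 26 (EXEC): [IRQ0] PC=0: INC 3 -> ACC=1
Event 27 (EXEC): [IRQ0] PC=1: DEC 3 -> ACC=-2
Event 28 (EXEC): [IRQ0] PC=2: IRET -> resume MAIN at PC=4 (depth now 0)
Event 29 (EXEC): [MAIN] PC=4: INC 4 -> ACC=2
Event 30 (EXEC): [MAIN] PC=5: HALT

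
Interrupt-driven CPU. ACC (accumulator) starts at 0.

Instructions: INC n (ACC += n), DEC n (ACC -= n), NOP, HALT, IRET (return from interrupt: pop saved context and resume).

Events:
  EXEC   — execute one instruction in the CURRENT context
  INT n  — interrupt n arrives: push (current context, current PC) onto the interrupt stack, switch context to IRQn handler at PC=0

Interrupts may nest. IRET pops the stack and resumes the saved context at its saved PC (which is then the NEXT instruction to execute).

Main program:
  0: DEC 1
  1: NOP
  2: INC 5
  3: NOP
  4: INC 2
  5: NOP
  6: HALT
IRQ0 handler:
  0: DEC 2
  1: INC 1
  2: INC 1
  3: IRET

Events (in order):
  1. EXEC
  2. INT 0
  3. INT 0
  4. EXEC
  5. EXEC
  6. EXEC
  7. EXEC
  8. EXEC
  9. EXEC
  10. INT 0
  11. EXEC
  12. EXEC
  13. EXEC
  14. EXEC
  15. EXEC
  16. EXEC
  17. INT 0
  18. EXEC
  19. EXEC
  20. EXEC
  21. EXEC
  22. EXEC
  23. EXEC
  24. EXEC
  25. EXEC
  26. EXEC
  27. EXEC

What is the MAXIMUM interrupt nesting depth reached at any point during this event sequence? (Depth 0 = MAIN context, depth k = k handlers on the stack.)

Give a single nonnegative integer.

Answer: 2

Derivation:
Event 1 (EXEC): [MAIN] PC=0: DEC 1 -> ACC=-1 [depth=0]
Event 2 (INT 0): INT 0 arrives: push (MAIN, PC=1), enter IRQ0 at PC=0 (depth now 1) [depth=1]
Event 3 (INT 0): INT 0 arrives: push (IRQ0, PC=0), enter IRQ0 at PC=0 (depth now 2) [depth=2]
Event 4 (EXEC): [IRQ0] PC=0: DEC 2 -> ACC=-3 [depth=2]
Event 5 (EXEC): [IRQ0] PC=1: INC 1 -> ACC=-2 [depth=2]
Event 6 (EXEC): [IRQ0] PC=2: INC 1 -> ACC=-1 [depth=2]
Event 7 (EXEC): [IRQ0] PC=3: IRET -> resume IRQ0 at PC=0 (depth now 1) [depth=1]
Event 8 (EXEC): [IRQ0] PC=0: DEC 2 -> ACC=-3 [depth=1]
Event 9 (EXEC): [IRQ0] PC=1: INC 1 -> ACC=-2 [depth=1]
Event 10 (INT 0): INT 0 arrives: push (IRQ0, PC=2), enter IRQ0 at PC=0 (depth now 2) [depth=2]
Event 11 (EXEC): [IRQ0] PC=0: DEC 2 -> ACC=-4 [depth=2]
Event 12 (EXEC): [IRQ0] PC=1: INC 1 -> ACC=-3 [depth=2]
Event 13 (EXEC): [IRQ0] PC=2: INC 1 -> ACC=-2 [depth=2]
Event 14 (EXEC): [IRQ0] PC=3: IRET -> resume IRQ0 at PC=2 (depth now 1) [depth=1]
Event 15 (EXEC): [IRQ0] PC=2: INC 1 -> ACC=-1 [depth=1]
Event 16 (EXEC): [IRQ0] PC=3: IRET -> resume MAIN at PC=1 (depth now 0) [depth=0]
Event 17 (INT 0): INT 0 arrives: push (MAIN, PC=1), enter IRQ0 at PC=0 (depth now 1) [depth=1]
Event 18 (EXEC): [IRQ0] PC=0: DEC 2 -> ACC=-3 [depth=1]
Event 19 (EXEC): [IRQ0] PC=1: INC 1 -> ACC=-2 [depth=1]
Event 20 (EXEC): [IRQ0] PC=2: INC 1 -> ACC=-1 [depth=1]
Event 21 (EXEC): [IRQ0] PC=3: IRET -> resume MAIN at PC=1 (depth now 0) [depth=0]
Event 22 (EXEC): [MAIN] PC=1: NOP [depth=0]
Event 23 (EXEC): [MAIN] PC=2: INC 5 -> ACC=4 [depth=0]
Event 24 (EXEC): [MAIN] PC=3: NOP [depth=0]
Event 25 (EXEC): [MAIN] PC=4: INC 2 -> ACC=6 [depth=0]
Event 26 (EXEC): [MAIN] PC=5: NOP [depth=0]
Event 27 (EXEC): [MAIN] PC=6: HALT [depth=0]
Max depth observed: 2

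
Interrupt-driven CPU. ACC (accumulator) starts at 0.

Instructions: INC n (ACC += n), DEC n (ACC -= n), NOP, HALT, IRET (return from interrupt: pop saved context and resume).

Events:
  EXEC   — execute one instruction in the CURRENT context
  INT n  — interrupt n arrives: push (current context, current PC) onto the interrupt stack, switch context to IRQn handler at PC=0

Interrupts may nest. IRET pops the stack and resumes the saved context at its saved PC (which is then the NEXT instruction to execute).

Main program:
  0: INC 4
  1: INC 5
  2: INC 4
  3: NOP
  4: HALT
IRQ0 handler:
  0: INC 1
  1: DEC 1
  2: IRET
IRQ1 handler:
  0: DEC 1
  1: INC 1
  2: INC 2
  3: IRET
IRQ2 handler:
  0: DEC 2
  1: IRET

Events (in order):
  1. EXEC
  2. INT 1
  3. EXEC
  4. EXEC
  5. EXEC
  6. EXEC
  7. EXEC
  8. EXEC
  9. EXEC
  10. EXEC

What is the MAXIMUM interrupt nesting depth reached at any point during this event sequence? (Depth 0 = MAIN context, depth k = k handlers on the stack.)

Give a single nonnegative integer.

Event 1 (EXEC): [MAIN] PC=0: INC 4 -> ACC=4 [depth=0]
Event 2 (INT 1): INT 1 arrives: push (MAIN, PC=1), enter IRQ1 at PC=0 (depth now 1) [depth=1]
Event 3 (EXEC): [IRQ1] PC=0: DEC 1 -> ACC=3 [depth=1]
Event 4 (EXEC): [IRQ1] PC=1: INC 1 -> ACC=4 [depth=1]
Event 5 (EXEC): [IRQ1] PC=2: INC 2 -> ACC=6 [depth=1]
Event 6 (EXEC): [IRQ1] PC=3: IRET -> resume MAIN at PC=1 (depth now 0) [depth=0]
Event 7 (EXEC): [MAIN] PC=1: INC 5 -> ACC=11 [depth=0]
Event 8 (EXEC): [MAIN] PC=2: INC 4 -> ACC=15 [depth=0]
Event 9 (EXEC): [MAIN] PC=3: NOP [depth=0]
Event 10 (EXEC): [MAIN] PC=4: HALT [depth=0]
Max depth observed: 1

Answer: 1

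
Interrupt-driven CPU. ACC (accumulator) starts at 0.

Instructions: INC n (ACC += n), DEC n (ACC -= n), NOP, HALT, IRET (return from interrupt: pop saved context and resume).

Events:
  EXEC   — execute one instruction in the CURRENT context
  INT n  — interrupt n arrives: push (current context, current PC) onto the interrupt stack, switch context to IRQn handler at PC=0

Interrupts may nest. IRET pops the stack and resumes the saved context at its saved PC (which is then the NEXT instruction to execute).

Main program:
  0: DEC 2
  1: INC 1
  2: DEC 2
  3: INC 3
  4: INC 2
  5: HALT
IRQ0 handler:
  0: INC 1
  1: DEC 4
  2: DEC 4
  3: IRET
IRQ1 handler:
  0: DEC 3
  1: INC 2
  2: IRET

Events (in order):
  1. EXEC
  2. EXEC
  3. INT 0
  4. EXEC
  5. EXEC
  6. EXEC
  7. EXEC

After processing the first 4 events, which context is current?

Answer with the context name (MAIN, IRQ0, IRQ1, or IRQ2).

Answer: IRQ0

Derivation:
Event 1 (EXEC): [MAIN] PC=0: DEC 2 -> ACC=-2
Event 2 (EXEC): [MAIN] PC=1: INC 1 -> ACC=-1
Event 3 (INT 0): INT 0 arrives: push (MAIN, PC=2), enter IRQ0 at PC=0 (depth now 1)
Event 4 (EXEC): [IRQ0] PC=0: INC 1 -> ACC=0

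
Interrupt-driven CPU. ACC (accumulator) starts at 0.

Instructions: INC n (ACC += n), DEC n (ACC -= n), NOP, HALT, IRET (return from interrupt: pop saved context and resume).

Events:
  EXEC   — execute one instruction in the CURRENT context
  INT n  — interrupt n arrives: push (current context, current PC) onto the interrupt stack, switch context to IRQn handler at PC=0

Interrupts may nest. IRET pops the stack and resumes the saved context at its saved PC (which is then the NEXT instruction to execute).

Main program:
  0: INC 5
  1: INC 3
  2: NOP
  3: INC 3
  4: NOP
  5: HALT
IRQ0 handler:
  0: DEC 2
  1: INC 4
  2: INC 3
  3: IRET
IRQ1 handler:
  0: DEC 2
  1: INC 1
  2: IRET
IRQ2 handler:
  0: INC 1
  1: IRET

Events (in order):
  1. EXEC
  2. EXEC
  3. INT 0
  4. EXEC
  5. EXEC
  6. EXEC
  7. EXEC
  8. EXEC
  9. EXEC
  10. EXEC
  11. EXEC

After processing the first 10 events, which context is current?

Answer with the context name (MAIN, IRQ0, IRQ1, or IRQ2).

Answer: MAIN

Derivation:
Event 1 (EXEC): [MAIN] PC=0: INC 5 -> ACC=5
Event 2 (EXEC): [MAIN] PC=1: INC 3 -> ACC=8
Event 3 (INT 0): INT 0 arrives: push (MAIN, PC=2), enter IRQ0 at PC=0 (depth now 1)
Event 4 (EXEC): [IRQ0] PC=0: DEC 2 -> ACC=6
Event 5 (EXEC): [IRQ0] PC=1: INC 4 -> ACC=10
Event 6 (EXEC): [IRQ0] PC=2: INC 3 -> ACC=13
Event 7 (EXEC): [IRQ0] PC=3: IRET -> resume MAIN at PC=2 (depth now 0)
Event 8 (EXEC): [MAIN] PC=2: NOP
Event 9 (EXEC): [MAIN] PC=3: INC 3 -> ACC=16
Event 10 (EXEC): [MAIN] PC=4: NOP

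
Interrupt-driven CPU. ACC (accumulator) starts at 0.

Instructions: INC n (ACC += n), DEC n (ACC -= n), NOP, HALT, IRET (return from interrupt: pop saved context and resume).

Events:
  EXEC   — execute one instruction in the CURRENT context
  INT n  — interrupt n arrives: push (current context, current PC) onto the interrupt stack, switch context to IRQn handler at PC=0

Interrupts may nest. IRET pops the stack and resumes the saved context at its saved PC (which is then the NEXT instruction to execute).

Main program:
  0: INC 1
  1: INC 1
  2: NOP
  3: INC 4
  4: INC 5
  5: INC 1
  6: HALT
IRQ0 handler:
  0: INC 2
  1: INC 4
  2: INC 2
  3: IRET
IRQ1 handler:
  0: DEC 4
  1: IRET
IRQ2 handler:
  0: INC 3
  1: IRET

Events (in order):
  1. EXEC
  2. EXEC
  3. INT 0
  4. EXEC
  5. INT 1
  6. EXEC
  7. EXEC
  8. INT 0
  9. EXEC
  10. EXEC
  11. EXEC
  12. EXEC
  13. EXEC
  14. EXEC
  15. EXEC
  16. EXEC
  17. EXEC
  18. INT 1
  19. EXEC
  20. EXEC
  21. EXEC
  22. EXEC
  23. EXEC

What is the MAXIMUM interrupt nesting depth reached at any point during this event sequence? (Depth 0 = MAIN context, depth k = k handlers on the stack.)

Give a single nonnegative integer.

Event 1 (EXEC): [MAIN] PC=0: INC 1 -> ACC=1 [depth=0]
Event 2 (EXEC): [MAIN] PC=1: INC 1 -> ACC=2 [depth=0]
Event 3 (INT 0): INT 0 arrives: push (MAIN, PC=2), enter IRQ0 at PC=0 (depth now 1) [depth=1]
Event 4 (EXEC): [IRQ0] PC=0: INC 2 -> ACC=4 [depth=1]
Event 5 (INT 1): INT 1 arrives: push (IRQ0, PC=1), enter IRQ1 at PC=0 (depth now 2) [depth=2]
Event 6 (EXEC): [IRQ1] PC=0: DEC 4 -> ACC=0 [depth=2]
Event 7 (EXEC): [IRQ1] PC=1: IRET -> resume IRQ0 at PC=1 (depth now 1) [depth=1]
Event 8 (INT 0): INT 0 arrives: push (IRQ0, PC=1), enter IRQ0 at PC=0 (depth now 2) [depth=2]
Event 9 (EXEC): [IRQ0] PC=0: INC 2 -> ACC=2 [depth=2]
Event 10 (EXEC): [IRQ0] PC=1: INC 4 -> ACC=6 [depth=2]
Event 11 (EXEC): [IRQ0] PC=2: INC 2 -> ACC=8 [depth=2]
Event 12 (EXEC): [IRQ0] PC=3: IRET -> resume IRQ0 at PC=1 (depth now 1) [depth=1]
Event 13 (EXEC): [IRQ0] PC=1: INC 4 -> ACC=12 [depth=1]
Event 14 (EXEC): [IRQ0] PC=2: INC 2 -> ACC=14 [depth=1]
Event 15 (EXEC): [IRQ0] PC=3: IRET -> resume MAIN at PC=2 (depth now 0) [depth=0]
Event 16 (EXEC): [MAIN] PC=2: NOP [depth=0]
Event 17 (EXEC): [MAIN] PC=3: INC 4 -> ACC=18 [depth=0]
Event 18 (INT 1): INT 1 arrives: push (MAIN, PC=4), enter IRQ1 at PC=0 (depth now 1) [depth=1]
Event 19 (EXEC): [IRQ1] PC=0: DEC 4 -> ACC=14 [depth=1]
Event 20 (EXEC): [IRQ1] PC=1: IRET -> resume MAIN at PC=4 (depth now 0) [depth=0]
Event 21 (EXEC): [MAIN] PC=4: INC 5 -> ACC=19 [depth=0]
Event 22 (EXEC): [MAIN] PC=5: INC 1 -> ACC=20 [depth=0]
Event 23 (EXEC): [MAIN] PC=6: HALT [depth=0]
Max depth observed: 2

Answer: 2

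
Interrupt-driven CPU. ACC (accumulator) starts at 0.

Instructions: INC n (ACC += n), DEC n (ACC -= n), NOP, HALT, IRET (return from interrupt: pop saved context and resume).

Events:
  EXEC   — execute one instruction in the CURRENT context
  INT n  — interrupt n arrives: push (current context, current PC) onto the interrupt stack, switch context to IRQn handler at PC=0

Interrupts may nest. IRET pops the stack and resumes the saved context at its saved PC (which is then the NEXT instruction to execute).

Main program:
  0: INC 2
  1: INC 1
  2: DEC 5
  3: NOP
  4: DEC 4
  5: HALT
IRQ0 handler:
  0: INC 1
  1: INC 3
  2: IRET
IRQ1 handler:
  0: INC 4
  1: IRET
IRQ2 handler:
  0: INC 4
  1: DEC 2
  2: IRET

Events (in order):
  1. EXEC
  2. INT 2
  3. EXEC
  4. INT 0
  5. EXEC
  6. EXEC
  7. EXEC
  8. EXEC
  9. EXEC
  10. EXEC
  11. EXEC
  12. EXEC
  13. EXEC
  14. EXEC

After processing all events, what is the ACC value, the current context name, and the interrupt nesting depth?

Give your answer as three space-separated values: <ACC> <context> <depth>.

Answer: 0 MAIN 0

Derivation:
Event 1 (EXEC): [MAIN] PC=0: INC 2 -> ACC=2
Event 2 (INT 2): INT 2 arrives: push (MAIN, PC=1), enter IRQ2 at PC=0 (depth now 1)
Event 3 (EXEC): [IRQ2] PC=0: INC 4 -> ACC=6
Event 4 (INT 0): INT 0 arrives: push (IRQ2, PC=1), enter IRQ0 at PC=0 (depth now 2)
Event 5 (EXEC): [IRQ0] PC=0: INC 1 -> ACC=7
Event 6 (EXEC): [IRQ0] PC=1: INC 3 -> ACC=10
Event 7 (EXEC): [IRQ0] PC=2: IRET -> resume IRQ2 at PC=1 (depth now 1)
Event 8 (EXEC): [IRQ2] PC=1: DEC 2 -> ACC=8
Event 9 (EXEC): [IRQ2] PC=2: IRET -> resume MAIN at PC=1 (depth now 0)
Event 10 (EXEC): [MAIN] PC=1: INC 1 -> ACC=9
Event 11 (EXEC): [MAIN] PC=2: DEC 5 -> ACC=4
Event 12 (EXEC): [MAIN] PC=3: NOP
Event 13 (EXEC): [MAIN] PC=4: DEC 4 -> ACC=0
Event 14 (EXEC): [MAIN] PC=5: HALT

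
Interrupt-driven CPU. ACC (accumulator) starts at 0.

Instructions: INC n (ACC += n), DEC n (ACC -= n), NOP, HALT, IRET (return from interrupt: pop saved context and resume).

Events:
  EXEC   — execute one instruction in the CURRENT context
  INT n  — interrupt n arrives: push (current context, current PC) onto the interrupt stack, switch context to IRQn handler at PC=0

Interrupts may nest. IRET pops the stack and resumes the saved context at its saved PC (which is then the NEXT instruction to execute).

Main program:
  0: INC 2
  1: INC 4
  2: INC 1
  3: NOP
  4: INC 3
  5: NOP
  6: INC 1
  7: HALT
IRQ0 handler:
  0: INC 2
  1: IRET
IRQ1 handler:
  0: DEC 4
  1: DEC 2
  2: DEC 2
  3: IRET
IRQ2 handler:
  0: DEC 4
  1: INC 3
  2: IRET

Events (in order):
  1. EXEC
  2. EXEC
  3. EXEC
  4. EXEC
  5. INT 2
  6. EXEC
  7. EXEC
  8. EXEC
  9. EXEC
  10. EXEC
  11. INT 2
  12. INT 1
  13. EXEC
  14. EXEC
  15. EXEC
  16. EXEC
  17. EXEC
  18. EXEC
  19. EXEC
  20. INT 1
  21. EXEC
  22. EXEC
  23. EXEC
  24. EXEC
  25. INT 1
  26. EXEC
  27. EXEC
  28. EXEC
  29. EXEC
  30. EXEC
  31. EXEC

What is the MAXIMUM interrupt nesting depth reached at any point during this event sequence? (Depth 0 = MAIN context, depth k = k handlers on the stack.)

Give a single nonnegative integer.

Event 1 (EXEC): [MAIN] PC=0: INC 2 -> ACC=2 [depth=0]
Event 2 (EXEC): [MAIN] PC=1: INC 4 -> ACC=6 [depth=0]
Event 3 (EXEC): [MAIN] PC=2: INC 1 -> ACC=7 [depth=0]
Event 4 (EXEC): [MAIN] PC=3: NOP [depth=0]
Event 5 (INT 2): INT 2 arrives: push (MAIN, PC=4), enter IRQ2 at PC=0 (depth now 1) [depth=1]
Event 6 (EXEC): [IRQ2] PC=0: DEC 4 -> ACC=3 [depth=1]
Event 7 (EXEC): [IRQ2] PC=1: INC 3 -> ACC=6 [depth=1]
Event 8 (EXEC): [IRQ2] PC=2: IRET -> resume MAIN at PC=4 (depth now 0) [depth=0]
Event 9 (EXEC): [MAIN] PC=4: INC 3 -> ACC=9 [depth=0]
Event 10 (EXEC): [MAIN] PC=5: NOP [depth=0]
Event 11 (INT 2): INT 2 arrives: push (MAIN, PC=6), enter IRQ2 at PC=0 (depth now 1) [depth=1]
Event 12 (INT 1): INT 1 arrives: push (IRQ2, PC=0), enter IRQ1 at PC=0 (depth now 2) [depth=2]
Event 13 (EXEC): [IRQ1] PC=0: DEC 4 -> ACC=5 [depth=2]
Event 14 (EXEC): [IRQ1] PC=1: DEC 2 -> ACC=3 [depth=2]
Event 15 (EXEC): [IRQ1] PC=2: DEC 2 -> ACC=1 [depth=2]
Event 16 (EXEC): [IRQ1] PC=3: IRET -> resume IRQ2 at PC=0 (depth now 1) [depth=1]
Event 17 (EXEC): [IRQ2] PC=0: DEC 4 -> ACC=-3 [depth=1]
Event 18 (EXEC): [IRQ2] PC=1: INC 3 -> ACC=0 [depth=1]
Event 19 (EXEC): [IRQ2] PC=2: IRET -> resume MAIN at PC=6 (depth now 0) [depth=0]
Event 20 (INT 1): INT 1 arrives: push (MAIN, PC=6), enter IRQ1 at PC=0 (depth now 1) [depth=1]
Event 21 (EXEC): [IRQ1] PC=0: DEC 4 -> ACC=-4 [depth=1]
Event 22 (EXEC): [IRQ1] PC=1: DEC 2 -> ACC=-6 [depth=1]
Event 23 (EXEC): [IRQ1] PC=2: DEC 2 -> ACC=-8 [depth=1]
Event 24 (EXEC): [IRQ1] PC=3: IRET -> resume MAIN at PC=6 (depth now 0) [depth=0]
Event 25 (INT 1): INT 1 arrives: push (MAIN, PC=6), enter IRQ1 at PC=0 (depth now 1) [depth=1]
Event 26 (EXEC): [IRQ1] PC=0: DEC 4 -> ACC=-12 [depth=1]
Event 27 (EXEC): [IRQ1] PC=1: DEC 2 -> ACC=-14 [depth=1]
Event 28 (EXEC): [IRQ1] PC=2: DEC 2 -> ACC=-16 [depth=1]
Event 29 (EXEC): [IRQ1] PC=3: IRET -> resume MAIN at PC=6 (depth now 0) [depth=0]
Event 30 (EXEC): [MAIN] PC=6: INC 1 -> ACC=-15 [depth=0]
Event 31 (EXEC): [MAIN] PC=7: HALT [depth=0]
Max depth observed: 2

Answer: 2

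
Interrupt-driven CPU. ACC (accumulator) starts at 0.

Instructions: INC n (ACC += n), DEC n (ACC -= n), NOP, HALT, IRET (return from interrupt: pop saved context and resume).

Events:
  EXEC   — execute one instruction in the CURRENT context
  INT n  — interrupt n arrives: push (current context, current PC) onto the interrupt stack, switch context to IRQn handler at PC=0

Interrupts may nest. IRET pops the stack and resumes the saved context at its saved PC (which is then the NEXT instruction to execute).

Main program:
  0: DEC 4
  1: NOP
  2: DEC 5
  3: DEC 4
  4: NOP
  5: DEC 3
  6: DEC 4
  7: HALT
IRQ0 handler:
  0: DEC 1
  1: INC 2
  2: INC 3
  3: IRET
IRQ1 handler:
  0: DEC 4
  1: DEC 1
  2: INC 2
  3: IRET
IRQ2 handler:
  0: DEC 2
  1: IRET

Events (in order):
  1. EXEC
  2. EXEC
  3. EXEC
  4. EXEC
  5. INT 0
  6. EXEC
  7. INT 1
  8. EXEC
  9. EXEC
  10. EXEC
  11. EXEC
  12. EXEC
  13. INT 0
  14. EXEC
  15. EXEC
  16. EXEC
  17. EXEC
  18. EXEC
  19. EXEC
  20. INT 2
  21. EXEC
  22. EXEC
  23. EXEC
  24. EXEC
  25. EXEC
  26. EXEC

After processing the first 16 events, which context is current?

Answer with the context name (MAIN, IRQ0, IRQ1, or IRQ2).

Event 1 (EXEC): [MAIN] PC=0: DEC 4 -> ACC=-4
Event 2 (EXEC): [MAIN] PC=1: NOP
Event 3 (EXEC): [MAIN] PC=2: DEC 5 -> ACC=-9
Event 4 (EXEC): [MAIN] PC=3: DEC 4 -> ACC=-13
Event 5 (INT 0): INT 0 arrives: push (MAIN, PC=4), enter IRQ0 at PC=0 (depth now 1)
Event 6 (EXEC): [IRQ0] PC=0: DEC 1 -> ACC=-14
Event 7 (INT 1): INT 1 arrives: push (IRQ0, PC=1), enter IRQ1 at PC=0 (depth now 2)
Event 8 (EXEC): [IRQ1] PC=0: DEC 4 -> ACC=-18
Event 9 (EXEC): [IRQ1] PC=1: DEC 1 -> ACC=-19
Event 10 (EXEC): [IRQ1] PC=2: INC 2 -> ACC=-17
Event 11 (EXEC): [IRQ1] PC=3: IRET -> resume IRQ0 at PC=1 (depth now 1)
Event 12 (EXEC): [IRQ0] PC=1: INC 2 -> ACC=-15
Event 13 (INT 0): INT 0 arrives: push (IRQ0, PC=2), enter IRQ0 at PC=0 (depth now 2)
Event 14 (EXEC): [IRQ0] PC=0: DEC 1 -> ACC=-16
Event 15 (EXEC): [IRQ0] PC=1: INC 2 -> ACC=-14
Event 16 (EXEC): [IRQ0] PC=2: INC 3 -> ACC=-11

Answer: IRQ0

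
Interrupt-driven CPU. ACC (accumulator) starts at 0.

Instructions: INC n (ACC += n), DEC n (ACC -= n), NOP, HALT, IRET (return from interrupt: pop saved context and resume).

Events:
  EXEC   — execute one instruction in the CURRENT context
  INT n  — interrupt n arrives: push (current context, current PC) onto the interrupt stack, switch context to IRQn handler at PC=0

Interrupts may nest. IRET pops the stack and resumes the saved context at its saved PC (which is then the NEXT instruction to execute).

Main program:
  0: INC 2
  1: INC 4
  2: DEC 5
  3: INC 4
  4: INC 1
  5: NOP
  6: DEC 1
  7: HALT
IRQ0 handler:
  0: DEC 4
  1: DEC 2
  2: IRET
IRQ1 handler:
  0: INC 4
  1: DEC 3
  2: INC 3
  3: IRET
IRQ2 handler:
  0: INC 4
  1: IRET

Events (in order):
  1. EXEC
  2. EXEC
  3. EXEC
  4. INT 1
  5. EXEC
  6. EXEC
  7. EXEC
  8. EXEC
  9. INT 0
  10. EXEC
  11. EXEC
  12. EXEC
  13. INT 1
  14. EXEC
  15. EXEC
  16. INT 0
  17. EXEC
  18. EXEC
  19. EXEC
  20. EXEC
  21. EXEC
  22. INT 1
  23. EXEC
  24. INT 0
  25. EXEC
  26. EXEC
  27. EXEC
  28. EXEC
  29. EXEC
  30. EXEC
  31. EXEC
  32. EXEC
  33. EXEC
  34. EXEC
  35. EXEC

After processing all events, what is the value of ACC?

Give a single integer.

Answer: -1

Derivation:
Event 1 (EXEC): [MAIN] PC=0: INC 2 -> ACC=2
Event 2 (EXEC): [MAIN] PC=1: INC 4 -> ACC=6
Event 3 (EXEC): [MAIN] PC=2: DEC 5 -> ACC=1
Event 4 (INT 1): INT 1 arrives: push (MAIN, PC=3), enter IRQ1 at PC=0 (depth now 1)
Event 5 (EXEC): [IRQ1] PC=0: INC 4 -> ACC=5
Event 6 (EXEC): [IRQ1] PC=1: DEC 3 -> ACC=2
Event 7 (EXEC): [IRQ1] PC=2: INC 3 -> ACC=5
Event 8 (EXEC): [IRQ1] PC=3: IRET -> resume MAIN at PC=3 (depth now 0)
Event 9 (INT 0): INT 0 arrives: push (MAIN, PC=3), enter IRQ0 at PC=0 (depth now 1)
Event 10 (EXEC): [IRQ0] PC=0: DEC 4 -> ACC=1
Event 11 (EXEC): [IRQ0] PC=1: DEC 2 -> ACC=-1
Event 12 (EXEC): [IRQ0] PC=2: IRET -> resume MAIN at PC=3 (depth now 0)
Event 13 (INT 1): INT 1 arrives: push (MAIN, PC=3), enter IRQ1 at PC=0 (depth now 1)
Event 14 (EXEC): [IRQ1] PC=0: INC 4 -> ACC=3
Event 15 (EXEC): [IRQ1] PC=1: DEC 3 -> ACC=0
Event 16 (INT 0): INT 0 arrives: push (IRQ1, PC=2), enter IRQ0 at PC=0 (depth now 2)
Event 17 (EXEC): [IRQ0] PC=0: DEC 4 -> ACC=-4
Event 18 (EXEC): [IRQ0] PC=1: DEC 2 -> ACC=-6
Event 19 (EXEC): [IRQ0] PC=2: IRET -> resume IRQ1 at PC=2 (depth now 1)
Event 20 (EXEC): [IRQ1] PC=2: INC 3 -> ACC=-3
Event 21 (EXEC): [IRQ1] PC=3: IRET -> resume MAIN at PC=3 (depth now 0)
Event 22 (INT 1): INT 1 arrives: push (MAIN, PC=3), enter IRQ1 at PC=0 (depth now 1)
Event 23 (EXEC): [IRQ1] PC=0: INC 4 -> ACC=1
Event 24 (INT 0): INT 0 arrives: push (IRQ1, PC=1), enter IRQ0 at PC=0 (depth now 2)
Event 25 (EXEC): [IRQ0] PC=0: DEC 4 -> ACC=-3
Event 26 (EXEC): [IRQ0] PC=1: DEC 2 -> ACC=-5
Event 27 (EXEC): [IRQ0] PC=2: IRET -> resume IRQ1 at PC=1 (depth now 1)
Event 28 (EXEC): [IRQ1] PC=1: DEC 3 -> ACC=-8
Event 29 (EXEC): [IRQ1] PC=2: INC 3 -> ACC=-5
Event 30 (EXEC): [IRQ1] PC=3: IRET -> resume MAIN at PC=3 (depth now 0)
Event 31 (EXEC): [MAIN] PC=3: INC 4 -> ACC=-1
Event 32 (EXEC): [MAIN] PC=4: INC 1 -> ACC=0
Event 33 (EXEC): [MAIN] PC=5: NOP
Event 34 (EXEC): [MAIN] PC=6: DEC 1 -> ACC=-1
Event 35 (EXEC): [MAIN] PC=7: HALT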